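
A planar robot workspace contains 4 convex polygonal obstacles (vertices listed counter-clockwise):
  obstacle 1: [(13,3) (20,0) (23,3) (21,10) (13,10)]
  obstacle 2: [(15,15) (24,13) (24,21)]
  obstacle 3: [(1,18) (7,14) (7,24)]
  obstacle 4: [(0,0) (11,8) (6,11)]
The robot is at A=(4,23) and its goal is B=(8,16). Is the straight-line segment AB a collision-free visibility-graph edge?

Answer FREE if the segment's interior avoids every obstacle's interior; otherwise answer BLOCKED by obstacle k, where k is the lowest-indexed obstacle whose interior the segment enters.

Obstacle 1 [(13,3) (20,0) (23,3) (21,10) (13,10)]:
  edge (13,3)–(20,0): clear
  edge (20,0)–(23,3): clear
  edge (23,3)–(21,10): clear
  edge (21,10)–(13,10): clear
  edge (13,10)–(13,3): clear
  midpoint (6,39/2) outside
  → clear
Obstacle 2 [(15,15) (24,13) (24,21)]:
  edge (15,15)–(24,13): clear
  edge (24,13)–(24,21): clear
  edge (24,21)–(15,15): clear
  midpoint (6,39/2) outside
  → clear
Obstacle 3 [(1,18) (7,14) (7,24)]:
  edge (1,18)–(7,14): clear
  edge (7,14)–(7,24): crosses AB
  edge (7,24)–(1,18): crosses AB
  → BLOCKED
Obstacle 4 [(0,0) (11,8) (6,11)]:
  edge (0,0)–(11,8): clear
  edge (11,8)–(6,11): clear
  edge (6,11)–(0,0): clear
  midpoint (6,39/2) outside
  → clear

BLOCKED by obstacle 3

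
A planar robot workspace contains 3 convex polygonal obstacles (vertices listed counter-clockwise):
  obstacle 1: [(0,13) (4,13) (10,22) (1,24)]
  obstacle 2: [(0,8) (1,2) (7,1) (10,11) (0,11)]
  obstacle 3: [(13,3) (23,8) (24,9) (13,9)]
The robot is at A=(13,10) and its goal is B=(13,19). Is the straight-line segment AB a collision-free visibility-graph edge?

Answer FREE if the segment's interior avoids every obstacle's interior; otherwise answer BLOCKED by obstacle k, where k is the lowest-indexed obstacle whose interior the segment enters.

FREE

Obstacle 1 [(0,13) (4,13) (10,22) (1,24)]:
  edge (0,13)–(4,13): clear
  edge (4,13)–(10,22): clear
  edge (10,22)–(1,24): clear
  edge (1,24)–(0,13): clear
  midpoint (13,29/2) outside
  → clear
Obstacle 2 [(0,8) (1,2) (7,1) (10,11) (0,11)]:
  edge (0,8)–(1,2): clear
  edge (1,2)–(7,1): clear
  edge (7,1)–(10,11): clear
  edge (10,11)–(0,11): clear
  edge (0,11)–(0,8): clear
  midpoint (13,29/2) outside
  → clear
Obstacle 3 [(13,3) (23,8) (24,9) (13,9)]:
  edge (13,3)–(23,8): clear
  edge (23,8)–(24,9): clear
  edge (24,9)–(13,9): clear
  edge (13,9)–(13,3): clear
  midpoint (13,29/2) outside
  → clear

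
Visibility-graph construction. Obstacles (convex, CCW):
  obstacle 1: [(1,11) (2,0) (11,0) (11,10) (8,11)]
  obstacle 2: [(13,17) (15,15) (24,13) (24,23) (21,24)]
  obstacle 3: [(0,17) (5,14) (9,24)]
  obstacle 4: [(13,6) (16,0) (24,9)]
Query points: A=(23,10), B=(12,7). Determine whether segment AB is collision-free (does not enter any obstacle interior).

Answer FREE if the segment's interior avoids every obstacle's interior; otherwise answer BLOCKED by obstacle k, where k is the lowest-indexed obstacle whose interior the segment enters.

FREE

Obstacle 1 [(1,11) (2,0) (11,0) (11,10) (8,11)]:
  edge (1,11)–(2,0): clear
  edge (2,0)–(11,0): clear
  edge (11,0)–(11,10): clear
  edge (11,10)–(8,11): clear
  edge (8,11)–(1,11): clear
  midpoint (35/2,17/2) outside
  → clear
Obstacle 2 [(13,17) (15,15) (24,13) (24,23) (21,24)]:
  edge (13,17)–(15,15): clear
  edge (15,15)–(24,13): clear
  edge (24,13)–(24,23): clear
  edge (24,23)–(21,24): clear
  edge (21,24)–(13,17): clear
  midpoint (35/2,17/2) outside
  → clear
Obstacle 3 [(0,17) (5,14) (9,24)]:
  edge (0,17)–(5,14): clear
  edge (5,14)–(9,24): clear
  edge (9,24)–(0,17): clear
  midpoint (35/2,17/2) outside
  → clear
Obstacle 4 [(13,6) (16,0) (24,9)]:
  edge (13,6)–(16,0): clear
  edge (16,0)–(24,9): clear
  edge (24,9)–(13,6): clear
  midpoint (35/2,17/2) outside
  → clear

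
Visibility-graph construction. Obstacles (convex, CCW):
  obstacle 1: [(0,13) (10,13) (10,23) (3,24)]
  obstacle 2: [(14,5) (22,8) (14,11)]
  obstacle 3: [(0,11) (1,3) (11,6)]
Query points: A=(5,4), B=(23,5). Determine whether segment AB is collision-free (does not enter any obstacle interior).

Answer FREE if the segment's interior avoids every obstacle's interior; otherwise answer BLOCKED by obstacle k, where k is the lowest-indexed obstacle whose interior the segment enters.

FREE

Obstacle 1 [(0,13) (10,13) (10,23) (3,24)]:
  edge (0,13)–(10,13): clear
  edge (10,13)–(10,23): clear
  edge (10,23)–(3,24): clear
  edge (3,24)–(0,13): clear
  midpoint (14,9/2) outside
  → clear
Obstacle 2 [(14,5) (22,8) (14,11)]:
  edge (14,5)–(22,8): clear
  edge (22,8)–(14,11): clear
  edge (14,11)–(14,5): clear
  midpoint (14,9/2) outside
  → clear
Obstacle 3 [(0,11) (1,3) (11,6)]:
  edge (0,11)–(1,3): clear
  edge (1,3)–(11,6): clear
  edge (11,6)–(0,11): clear
  midpoint (14,9/2) outside
  → clear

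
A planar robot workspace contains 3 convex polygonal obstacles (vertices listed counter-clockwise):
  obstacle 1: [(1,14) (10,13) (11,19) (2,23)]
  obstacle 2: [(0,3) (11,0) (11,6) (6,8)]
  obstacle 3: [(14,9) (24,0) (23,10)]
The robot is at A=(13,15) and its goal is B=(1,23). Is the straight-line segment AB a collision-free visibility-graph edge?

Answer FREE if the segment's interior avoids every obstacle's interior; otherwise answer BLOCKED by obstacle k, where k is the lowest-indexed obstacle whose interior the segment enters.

BLOCKED by obstacle 1

Obstacle 1 [(1,14) (10,13) (11,19) (2,23)]:
  edge (1,14)–(10,13): clear
  edge (10,13)–(11,19): crosses AB
  edge (11,19)–(2,23): clear
  edge (2,23)–(1,14): crosses AB
  → BLOCKED
Obstacle 2 [(0,3) (11,0) (11,6) (6,8)]:
  edge (0,3)–(11,0): clear
  edge (11,0)–(11,6): clear
  edge (11,6)–(6,8): clear
  edge (6,8)–(0,3): clear
  midpoint (7,19) outside
  → clear
Obstacle 3 [(14,9) (24,0) (23,10)]:
  edge (14,9)–(24,0): clear
  edge (24,0)–(23,10): clear
  edge (23,10)–(14,9): clear
  midpoint (7,19) outside
  → clear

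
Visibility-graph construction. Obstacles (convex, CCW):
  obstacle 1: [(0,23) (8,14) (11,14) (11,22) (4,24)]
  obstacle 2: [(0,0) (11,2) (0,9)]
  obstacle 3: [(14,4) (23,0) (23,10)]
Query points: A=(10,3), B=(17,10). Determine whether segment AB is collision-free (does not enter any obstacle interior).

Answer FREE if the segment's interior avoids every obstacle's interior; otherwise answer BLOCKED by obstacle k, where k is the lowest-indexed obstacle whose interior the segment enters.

FREE

Obstacle 1 [(0,23) (8,14) (11,14) (11,22) (4,24)]:
  edge (0,23)–(8,14): clear
  edge (8,14)–(11,14): clear
  edge (11,14)–(11,22): clear
  edge (11,22)–(4,24): clear
  edge (4,24)–(0,23): clear
  midpoint (27/2,13/2) outside
  → clear
Obstacle 2 [(0,0) (11,2) (0,9)]:
  edge (0,0)–(11,2): clear
  edge (11,2)–(0,9): clear
  edge (0,9)–(0,0): clear
  midpoint (27/2,13/2) outside
  → clear
Obstacle 3 [(14,4) (23,0) (23,10)]:
  edge (14,4)–(23,0): clear
  edge (23,0)–(23,10): clear
  edge (23,10)–(14,4): clear
  midpoint (27/2,13/2) outside
  → clear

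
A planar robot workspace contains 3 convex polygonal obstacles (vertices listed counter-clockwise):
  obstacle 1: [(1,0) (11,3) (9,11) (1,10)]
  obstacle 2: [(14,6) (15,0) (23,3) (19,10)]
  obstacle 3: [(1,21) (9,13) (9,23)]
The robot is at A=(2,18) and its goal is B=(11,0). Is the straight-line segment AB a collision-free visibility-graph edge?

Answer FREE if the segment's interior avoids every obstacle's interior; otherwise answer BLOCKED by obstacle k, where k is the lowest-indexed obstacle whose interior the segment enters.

BLOCKED by obstacle 1

Obstacle 1 [(1,0) (11,3) (9,11) (1,10)]:
  edge (1,0)–(11,3): crosses AB
  edge (11,3)–(9,11): clear
  edge (9,11)–(1,10): crosses AB
  edge (1,10)–(1,0): clear
  → BLOCKED
Obstacle 2 [(14,6) (15,0) (23,3) (19,10)]:
  edge (14,6)–(15,0): clear
  edge (15,0)–(23,3): clear
  edge (23,3)–(19,10): clear
  edge (19,10)–(14,6): clear
  midpoint (13/2,9) outside
  → clear
Obstacle 3 [(1,21) (9,13) (9,23)]:
  edge (1,21)–(9,13): clear
  edge (9,13)–(9,23): clear
  edge (9,23)–(1,21): clear
  midpoint (13/2,9) outside
  → clear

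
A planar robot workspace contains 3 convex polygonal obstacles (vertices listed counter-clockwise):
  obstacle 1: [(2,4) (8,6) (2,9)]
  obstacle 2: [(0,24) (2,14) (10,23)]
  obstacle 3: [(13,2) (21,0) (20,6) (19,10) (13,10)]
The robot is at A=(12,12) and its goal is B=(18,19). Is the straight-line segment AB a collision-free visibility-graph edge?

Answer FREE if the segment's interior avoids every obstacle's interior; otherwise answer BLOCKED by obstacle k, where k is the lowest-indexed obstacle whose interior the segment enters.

FREE

Obstacle 1 [(2,4) (8,6) (2,9)]:
  edge (2,4)–(8,6): clear
  edge (8,6)–(2,9): clear
  edge (2,9)–(2,4): clear
  midpoint (15,31/2) outside
  → clear
Obstacle 2 [(0,24) (2,14) (10,23)]:
  edge (0,24)–(2,14): clear
  edge (2,14)–(10,23): clear
  edge (10,23)–(0,24): clear
  midpoint (15,31/2) outside
  → clear
Obstacle 3 [(13,2) (21,0) (20,6) (19,10) (13,10)]:
  edge (13,2)–(21,0): clear
  edge (21,0)–(20,6): clear
  edge (20,6)–(19,10): clear
  edge (19,10)–(13,10): clear
  edge (13,10)–(13,2): clear
  midpoint (15,31/2) outside
  → clear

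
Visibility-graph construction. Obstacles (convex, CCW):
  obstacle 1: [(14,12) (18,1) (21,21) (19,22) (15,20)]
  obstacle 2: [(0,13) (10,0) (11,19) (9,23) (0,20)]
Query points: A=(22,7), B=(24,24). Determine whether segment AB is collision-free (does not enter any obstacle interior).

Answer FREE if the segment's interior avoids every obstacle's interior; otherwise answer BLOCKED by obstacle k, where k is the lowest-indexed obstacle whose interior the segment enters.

Obstacle 1 [(14,12) (18,1) (21,21) (19,22) (15,20)]:
  edge (14,12)–(18,1): clear
  edge (18,1)–(21,21): clear
  edge (21,21)–(19,22): clear
  edge (19,22)–(15,20): clear
  edge (15,20)–(14,12): clear
  midpoint (23,31/2) outside
  → clear
Obstacle 2 [(0,13) (10,0) (11,19) (9,23) (0,20)]:
  edge (0,13)–(10,0): clear
  edge (10,0)–(11,19): clear
  edge (11,19)–(9,23): clear
  edge (9,23)–(0,20): clear
  edge (0,20)–(0,13): clear
  midpoint (23,31/2) outside
  → clear

FREE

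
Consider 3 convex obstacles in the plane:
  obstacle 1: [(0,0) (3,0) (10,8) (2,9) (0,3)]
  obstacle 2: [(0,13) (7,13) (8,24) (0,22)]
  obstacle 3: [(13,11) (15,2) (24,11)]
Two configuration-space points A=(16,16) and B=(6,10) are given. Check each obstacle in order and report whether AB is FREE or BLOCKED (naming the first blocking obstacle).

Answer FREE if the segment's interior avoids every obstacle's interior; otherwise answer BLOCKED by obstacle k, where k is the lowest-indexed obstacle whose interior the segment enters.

Obstacle 1 [(0,0) (3,0) (10,8) (2,9) (0,3)]:
  edge (0,0)–(3,0): clear
  edge (3,0)–(10,8): clear
  edge (10,8)–(2,9): clear
  edge (2,9)–(0,3): clear
  edge (0,3)–(0,0): clear
  midpoint (11,13) outside
  → clear
Obstacle 2 [(0,13) (7,13) (8,24) (0,22)]:
  edge (0,13)–(7,13): clear
  edge (7,13)–(8,24): clear
  edge (8,24)–(0,22): clear
  edge (0,22)–(0,13): clear
  midpoint (11,13) outside
  → clear
Obstacle 3 [(13,11) (15,2) (24,11)]:
  edge (13,11)–(15,2): clear
  edge (15,2)–(24,11): clear
  edge (24,11)–(13,11): clear
  midpoint (11,13) outside
  → clear

FREE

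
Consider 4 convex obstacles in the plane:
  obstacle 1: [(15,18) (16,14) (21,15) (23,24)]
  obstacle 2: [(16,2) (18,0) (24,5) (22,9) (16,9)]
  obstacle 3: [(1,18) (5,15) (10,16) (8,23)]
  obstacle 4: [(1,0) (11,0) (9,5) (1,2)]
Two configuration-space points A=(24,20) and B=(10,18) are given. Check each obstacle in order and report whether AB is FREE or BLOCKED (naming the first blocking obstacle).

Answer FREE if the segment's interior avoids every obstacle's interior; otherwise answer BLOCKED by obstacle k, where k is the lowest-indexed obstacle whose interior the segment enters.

BLOCKED by obstacle 1

Obstacle 1 [(15,18) (16,14) (21,15) (23,24)]:
  edge (15,18)–(16,14): clear
  edge (16,14)–(21,15): clear
  edge (21,15)–(23,24): crosses AB
  edge (23,24)–(15,18): crosses AB
  → BLOCKED
Obstacle 2 [(16,2) (18,0) (24,5) (22,9) (16,9)]:
  edge (16,2)–(18,0): clear
  edge (18,0)–(24,5): clear
  edge (24,5)–(22,9): clear
  edge (22,9)–(16,9): clear
  edge (16,9)–(16,2): clear
  midpoint (17,19) outside
  → clear
Obstacle 3 [(1,18) (5,15) (10,16) (8,23)]:
  edge (1,18)–(5,15): clear
  edge (5,15)–(10,16): clear
  edge (10,16)–(8,23): clear
  edge (8,23)–(1,18): clear
  midpoint (17,19) outside
  → clear
Obstacle 4 [(1,0) (11,0) (9,5) (1,2)]:
  edge (1,0)–(11,0): clear
  edge (11,0)–(9,5): clear
  edge (9,5)–(1,2): clear
  edge (1,2)–(1,0): clear
  midpoint (17,19) outside
  → clear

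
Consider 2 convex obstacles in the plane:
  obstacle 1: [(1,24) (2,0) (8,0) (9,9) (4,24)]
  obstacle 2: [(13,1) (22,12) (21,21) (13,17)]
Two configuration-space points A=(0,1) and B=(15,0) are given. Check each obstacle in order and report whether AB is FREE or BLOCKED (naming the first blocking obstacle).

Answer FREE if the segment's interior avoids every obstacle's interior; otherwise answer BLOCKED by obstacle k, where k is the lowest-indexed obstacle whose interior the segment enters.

BLOCKED by obstacle 1

Obstacle 1 [(1,24) (2,0) (8,0) (9,9) (4,24)]:
  edge (1,24)–(2,0): crosses AB
  edge (2,0)–(8,0): clear
  edge (8,0)–(9,9): crosses AB
  edge (9,9)–(4,24): clear
  edge (4,24)–(1,24): clear
  → BLOCKED
Obstacle 2 [(13,1) (22,12) (21,21) (13,17)]:
  edge (13,1)–(22,12): clear
  edge (22,12)–(21,21): clear
  edge (21,21)–(13,17): clear
  edge (13,17)–(13,1): clear
  midpoint (15/2,1/2) outside
  → clear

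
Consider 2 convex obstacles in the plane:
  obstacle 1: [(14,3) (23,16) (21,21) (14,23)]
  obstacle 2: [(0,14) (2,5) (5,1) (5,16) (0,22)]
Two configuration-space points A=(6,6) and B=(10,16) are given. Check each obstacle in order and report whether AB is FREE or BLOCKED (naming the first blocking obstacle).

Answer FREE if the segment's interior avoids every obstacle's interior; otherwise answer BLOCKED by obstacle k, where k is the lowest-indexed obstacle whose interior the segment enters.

Obstacle 1 [(14,3) (23,16) (21,21) (14,23)]:
  edge (14,3)–(23,16): clear
  edge (23,16)–(21,21): clear
  edge (21,21)–(14,23): clear
  edge (14,23)–(14,3): clear
  midpoint (8,11) outside
  → clear
Obstacle 2 [(0,14) (2,5) (5,1) (5,16) (0,22)]:
  edge (0,14)–(2,5): clear
  edge (2,5)–(5,1): clear
  edge (5,1)–(5,16): clear
  edge (5,16)–(0,22): clear
  edge (0,22)–(0,14): clear
  midpoint (8,11) outside
  → clear

FREE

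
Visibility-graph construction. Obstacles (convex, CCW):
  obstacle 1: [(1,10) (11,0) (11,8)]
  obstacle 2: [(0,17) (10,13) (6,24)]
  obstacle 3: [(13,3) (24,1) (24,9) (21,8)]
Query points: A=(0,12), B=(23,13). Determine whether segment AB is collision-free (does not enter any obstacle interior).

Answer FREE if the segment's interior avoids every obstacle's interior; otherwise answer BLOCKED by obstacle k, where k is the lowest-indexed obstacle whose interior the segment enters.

FREE

Obstacle 1 [(1,10) (11,0) (11,8)]:
  edge (1,10)–(11,0): clear
  edge (11,0)–(11,8): clear
  edge (11,8)–(1,10): clear
  midpoint (23/2,25/2) outside
  → clear
Obstacle 2 [(0,17) (10,13) (6,24)]:
  edge (0,17)–(10,13): clear
  edge (10,13)–(6,24): clear
  edge (6,24)–(0,17): clear
  midpoint (23/2,25/2) outside
  → clear
Obstacle 3 [(13,3) (24,1) (24,9) (21,8)]:
  edge (13,3)–(24,1): clear
  edge (24,1)–(24,9): clear
  edge (24,9)–(21,8): clear
  edge (21,8)–(13,3): clear
  midpoint (23/2,25/2) outside
  → clear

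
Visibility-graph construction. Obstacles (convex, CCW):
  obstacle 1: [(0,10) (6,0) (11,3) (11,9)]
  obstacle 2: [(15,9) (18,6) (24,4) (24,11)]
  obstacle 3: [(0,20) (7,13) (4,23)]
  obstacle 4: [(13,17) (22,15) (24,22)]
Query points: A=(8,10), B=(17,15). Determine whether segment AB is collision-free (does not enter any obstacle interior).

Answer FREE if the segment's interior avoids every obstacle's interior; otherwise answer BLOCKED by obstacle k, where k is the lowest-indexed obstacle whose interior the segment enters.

FREE

Obstacle 1 [(0,10) (6,0) (11,3) (11,9)]:
  edge (0,10)–(6,0): clear
  edge (6,0)–(11,3): clear
  edge (11,3)–(11,9): clear
  edge (11,9)–(0,10): clear
  midpoint (25/2,25/2) outside
  → clear
Obstacle 2 [(15,9) (18,6) (24,4) (24,11)]:
  edge (15,9)–(18,6): clear
  edge (18,6)–(24,4): clear
  edge (24,4)–(24,11): clear
  edge (24,11)–(15,9): clear
  midpoint (25/2,25/2) outside
  → clear
Obstacle 3 [(0,20) (7,13) (4,23)]:
  edge (0,20)–(7,13): clear
  edge (7,13)–(4,23): clear
  edge (4,23)–(0,20): clear
  midpoint (25/2,25/2) outside
  → clear
Obstacle 4 [(13,17) (22,15) (24,22)]:
  edge (13,17)–(22,15): clear
  edge (22,15)–(24,22): clear
  edge (24,22)–(13,17): clear
  midpoint (25/2,25/2) outside
  → clear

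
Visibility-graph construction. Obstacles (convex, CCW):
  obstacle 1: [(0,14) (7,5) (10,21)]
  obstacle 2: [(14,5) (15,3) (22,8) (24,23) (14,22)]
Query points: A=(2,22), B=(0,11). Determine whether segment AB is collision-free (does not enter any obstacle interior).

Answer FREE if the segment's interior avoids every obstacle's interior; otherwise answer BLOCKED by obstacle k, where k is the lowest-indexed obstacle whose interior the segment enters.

Obstacle 1 [(0,14) (7,5) (10,21)]:
  edge (0,14)–(7,5): crosses AB
  edge (7,5)–(10,21): clear
  edge (10,21)–(0,14): crosses AB
  → BLOCKED
Obstacle 2 [(14,5) (15,3) (22,8) (24,23) (14,22)]:
  edge (14,5)–(15,3): clear
  edge (15,3)–(22,8): clear
  edge (22,8)–(24,23): clear
  edge (24,23)–(14,22): clear
  edge (14,22)–(14,5): clear
  midpoint (1,33/2) outside
  → clear

BLOCKED by obstacle 1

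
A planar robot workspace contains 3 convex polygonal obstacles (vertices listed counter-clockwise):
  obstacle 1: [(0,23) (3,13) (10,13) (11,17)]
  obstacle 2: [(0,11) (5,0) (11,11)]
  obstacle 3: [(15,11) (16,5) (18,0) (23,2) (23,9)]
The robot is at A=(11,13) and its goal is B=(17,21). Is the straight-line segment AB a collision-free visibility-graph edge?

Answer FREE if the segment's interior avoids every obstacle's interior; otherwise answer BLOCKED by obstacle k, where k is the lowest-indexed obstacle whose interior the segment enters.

FREE

Obstacle 1 [(0,23) (3,13) (10,13) (11,17)]:
  edge (0,23)–(3,13): clear
  edge (3,13)–(10,13): clear
  edge (10,13)–(11,17): clear
  edge (11,17)–(0,23): clear
  midpoint (14,17) outside
  → clear
Obstacle 2 [(0,11) (5,0) (11,11)]:
  edge (0,11)–(5,0): clear
  edge (5,0)–(11,11): clear
  edge (11,11)–(0,11): clear
  midpoint (14,17) outside
  → clear
Obstacle 3 [(15,11) (16,5) (18,0) (23,2) (23,9)]:
  edge (15,11)–(16,5): clear
  edge (16,5)–(18,0): clear
  edge (18,0)–(23,2): clear
  edge (23,2)–(23,9): clear
  edge (23,9)–(15,11): clear
  midpoint (14,17) outside
  → clear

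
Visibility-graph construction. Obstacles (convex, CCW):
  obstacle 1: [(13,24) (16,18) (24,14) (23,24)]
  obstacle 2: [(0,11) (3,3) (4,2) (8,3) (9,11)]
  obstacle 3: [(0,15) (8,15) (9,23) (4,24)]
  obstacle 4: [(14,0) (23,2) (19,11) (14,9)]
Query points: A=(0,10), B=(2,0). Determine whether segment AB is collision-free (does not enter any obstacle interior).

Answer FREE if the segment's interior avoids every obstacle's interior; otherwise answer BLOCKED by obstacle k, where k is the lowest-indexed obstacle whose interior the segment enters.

FREE

Obstacle 1 [(13,24) (16,18) (24,14) (23,24)]:
  edge (13,24)–(16,18): clear
  edge (16,18)–(24,14): clear
  edge (24,14)–(23,24): clear
  edge (23,24)–(13,24): clear
  midpoint (1,5) outside
  → clear
Obstacle 2 [(0,11) (3,3) (4,2) (8,3) (9,11)]:
  edge (0,11)–(3,3): clear
  edge (3,3)–(4,2): clear
  edge (4,2)–(8,3): clear
  edge (8,3)–(9,11): clear
  edge (9,11)–(0,11): clear
  midpoint (1,5) outside
  → clear
Obstacle 3 [(0,15) (8,15) (9,23) (4,24)]:
  edge (0,15)–(8,15): clear
  edge (8,15)–(9,23): clear
  edge (9,23)–(4,24): clear
  edge (4,24)–(0,15): clear
  midpoint (1,5) outside
  → clear
Obstacle 4 [(14,0) (23,2) (19,11) (14,9)]:
  edge (14,0)–(23,2): clear
  edge (23,2)–(19,11): clear
  edge (19,11)–(14,9): clear
  edge (14,9)–(14,0): clear
  midpoint (1,5) outside
  → clear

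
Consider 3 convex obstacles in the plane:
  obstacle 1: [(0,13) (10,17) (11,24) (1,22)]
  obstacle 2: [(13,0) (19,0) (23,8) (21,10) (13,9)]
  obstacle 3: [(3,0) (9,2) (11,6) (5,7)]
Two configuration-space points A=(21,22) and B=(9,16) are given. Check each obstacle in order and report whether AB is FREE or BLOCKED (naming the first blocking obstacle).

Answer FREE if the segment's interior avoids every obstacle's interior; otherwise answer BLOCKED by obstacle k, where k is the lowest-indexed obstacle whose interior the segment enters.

FREE

Obstacle 1 [(0,13) (10,17) (11,24) (1,22)]:
  edge (0,13)–(10,17): clear
  edge (10,17)–(11,24): clear
  edge (11,24)–(1,22): clear
  edge (1,22)–(0,13): clear
  midpoint (15,19) outside
  → clear
Obstacle 2 [(13,0) (19,0) (23,8) (21,10) (13,9)]:
  edge (13,0)–(19,0): clear
  edge (19,0)–(23,8): clear
  edge (23,8)–(21,10): clear
  edge (21,10)–(13,9): clear
  edge (13,9)–(13,0): clear
  midpoint (15,19) outside
  → clear
Obstacle 3 [(3,0) (9,2) (11,6) (5,7)]:
  edge (3,0)–(9,2): clear
  edge (9,2)–(11,6): clear
  edge (11,6)–(5,7): clear
  edge (5,7)–(3,0): clear
  midpoint (15,19) outside
  → clear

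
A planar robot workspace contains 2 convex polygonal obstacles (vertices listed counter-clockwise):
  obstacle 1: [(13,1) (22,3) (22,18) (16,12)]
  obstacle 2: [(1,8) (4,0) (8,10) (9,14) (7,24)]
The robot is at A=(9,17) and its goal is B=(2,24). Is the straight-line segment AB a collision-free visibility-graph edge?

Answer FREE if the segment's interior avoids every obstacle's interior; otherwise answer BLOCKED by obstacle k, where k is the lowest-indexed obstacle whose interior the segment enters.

BLOCKED by obstacle 2

Obstacle 1 [(13,1) (22,3) (22,18) (16,12)]:
  edge (13,1)–(22,3): clear
  edge (22,3)–(22,18): clear
  edge (22,18)–(16,12): clear
  edge (16,12)–(13,1): clear
  midpoint (11/2,41/2) outside
  → clear
Obstacle 2 [(1,8) (4,0) (8,10) (9,14) (7,24)]:
  edge (1,8)–(4,0): clear
  edge (4,0)–(8,10): clear
  edge (8,10)–(9,14): clear
  edge (9,14)–(7,24): crosses AB
  edge (7,24)–(1,8): crosses AB
  → BLOCKED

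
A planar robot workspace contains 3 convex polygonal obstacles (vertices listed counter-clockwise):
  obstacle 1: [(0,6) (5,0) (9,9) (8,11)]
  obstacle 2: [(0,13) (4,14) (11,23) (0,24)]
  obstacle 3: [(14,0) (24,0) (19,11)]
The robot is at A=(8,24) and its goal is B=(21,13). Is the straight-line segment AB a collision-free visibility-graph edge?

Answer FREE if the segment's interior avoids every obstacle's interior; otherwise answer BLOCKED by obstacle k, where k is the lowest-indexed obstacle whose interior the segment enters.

BLOCKED by obstacle 2

Obstacle 1 [(0,6) (5,0) (9,9) (8,11)]:
  edge (0,6)–(5,0): clear
  edge (5,0)–(9,9): clear
  edge (9,9)–(8,11): clear
  edge (8,11)–(0,6): clear
  midpoint (29/2,37/2) outside
  → clear
Obstacle 2 [(0,13) (4,14) (11,23) (0,24)]:
  edge (0,13)–(4,14): clear
  edge (4,14)–(11,23): crosses AB
  edge (11,23)–(0,24): crosses AB
  edge (0,24)–(0,13): clear
  → BLOCKED
Obstacle 3 [(14,0) (24,0) (19,11)]:
  edge (14,0)–(24,0): clear
  edge (24,0)–(19,11): clear
  edge (19,11)–(14,0): clear
  midpoint (29/2,37/2) outside
  → clear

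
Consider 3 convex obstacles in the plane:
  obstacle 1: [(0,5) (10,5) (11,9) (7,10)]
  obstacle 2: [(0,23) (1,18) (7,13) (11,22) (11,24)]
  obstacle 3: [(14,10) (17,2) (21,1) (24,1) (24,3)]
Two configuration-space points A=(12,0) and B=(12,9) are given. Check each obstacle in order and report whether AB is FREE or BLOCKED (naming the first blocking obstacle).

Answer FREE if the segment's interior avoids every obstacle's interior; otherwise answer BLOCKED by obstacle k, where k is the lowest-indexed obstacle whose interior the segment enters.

FREE

Obstacle 1 [(0,5) (10,5) (11,9) (7,10)]:
  edge (0,5)–(10,5): clear
  edge (10,5)–(11,9): clear
  edge (11,9)–(7,10): clear
  edge (7,10)–(0,5): clear
  midpoint (12,9/2) outside
  → clear
Obstacle 2 [(0,23) (1,18) (7,13) (11,22) (11,24)]:
  edge (0,23)–(1,18): clear
  edge (1,18)–(7,13): clear
  edge (7,13)–(11,22): clear
  edge (11,22)–(11,24): clear
  edge (11,24)–(0,23): clear
  midpoint (12,9/2) outside
  → clear
Obstacle 3 [(14,10) (17,2) (21,1) (24,1) (24,3)]:
  edge (14,10)–(17,2): clear
  edge (17,2)–(21,1): clear
  edge (21,1)–(24,1): clear
  edge (24,1)–(24,3): clear
  edge (24,3)–(14,10): clear
  midpoint (12,9/2) outside
  → clear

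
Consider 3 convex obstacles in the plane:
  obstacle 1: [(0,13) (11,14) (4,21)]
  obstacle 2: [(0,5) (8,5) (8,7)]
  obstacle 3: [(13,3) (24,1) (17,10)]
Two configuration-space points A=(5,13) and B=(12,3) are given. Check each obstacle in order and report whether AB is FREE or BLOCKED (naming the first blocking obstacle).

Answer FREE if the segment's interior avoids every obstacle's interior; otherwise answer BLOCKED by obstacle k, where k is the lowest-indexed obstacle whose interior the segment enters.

FREE

Obstacle 1 [(0,13) (11,14) (4,21)]:
  edge (0,13)–(11,14): clear
  edge (11,14)–(4,21): clear
  edge (4,21)–(0,13): clear
  midpoint (17/2,8) outside
  → clear
Obstacle 2 [(0,5) (8,5) (8,7)]:
  edge (0,5)–(8,5): clear
  edge (8,5)–(8,7): clear
  edge (8,7)–(0,5): clear
  midpoint (17/2,8) outside
  → clear
Obstacle 3 [(13,3) (24,1) (17,10)]:
  edge (13,3)–(24,1): clear
  edge (24,1)–(17,10): clear
  edge (17,10)–(13,3): clear
  midpoint (17/2,8) outside
  → clear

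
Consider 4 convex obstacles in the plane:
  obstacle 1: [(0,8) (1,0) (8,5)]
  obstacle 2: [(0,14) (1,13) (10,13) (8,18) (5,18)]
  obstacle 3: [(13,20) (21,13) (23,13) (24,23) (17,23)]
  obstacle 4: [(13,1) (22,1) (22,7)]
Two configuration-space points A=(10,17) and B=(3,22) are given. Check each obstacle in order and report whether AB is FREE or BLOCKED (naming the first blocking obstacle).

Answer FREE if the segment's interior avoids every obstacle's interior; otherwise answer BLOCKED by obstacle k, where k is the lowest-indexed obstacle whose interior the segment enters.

FREE

Obstacle 1 [(0,8) (1,0) (8,5)]:
  edge (0,8)–(1,0): clear
  edge (1,0)–(8,5): clear
  edge (8,5)–(0,8): clear
  midpoint (13/2,39/2) outside
  → clear
Obstacle 2 [(0,14) (1,13) (10,13) (8,18) (5,18)]:
  edge (0,14)–(1,13): clear
  edge (1,13)–(10,13): clear
  edge (10,13)–(8,18): clear
  edge (8,18)–(5,18): clear
  edge (5,18)–(0,14): clear
  midpoint (13/2,39/2) outside
  → clear
Obstacle 3 [(13,20) (21,13) (23,13) (24,23) (17,23)]:
  edge (13,20)–(21,13): clear
  edge (21,13)–(23,13): clear
  edge (23,13)–(24,23): clear
  edge (24,23)–(17,23): clear
  edge (17,23)–(13,20): clear
  midpoint (13/2,39/2) outside
  → clear
Obstacle 4 [(13,1) (22,1) (22,7)]:
  edge (13,1)–(22,1): clear
  edge (22,1)–(22,7): clear
  edge (22,7)–(13,1): clear
  midpoint (13/2,39/2) outside
  → clear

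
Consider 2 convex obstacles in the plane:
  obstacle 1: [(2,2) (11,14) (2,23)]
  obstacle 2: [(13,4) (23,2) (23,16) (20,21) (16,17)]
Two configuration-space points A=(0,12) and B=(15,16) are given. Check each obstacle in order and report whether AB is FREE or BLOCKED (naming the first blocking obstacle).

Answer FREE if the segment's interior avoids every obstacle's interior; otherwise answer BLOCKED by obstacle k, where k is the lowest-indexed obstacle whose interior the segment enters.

Obstacle 1 [(2,2) (11,14) (2,23)]:
  edge (2,2)–(11,14): clear
  edge (11,14)–(2,23): crosses AB
  edge (2,23)–(2,2): crosses AB
  → BLOCKED
Obstacle 2 [(13,4) (23,2) (23,16) (20,21) (16,17)]:
  edge (13,4)–(23,2): clear
  edge (23,2)–(23,16): clear
  edge (23,16)–(20,21): clear
  edge (20,21)–(16,17): clear
  edge (16,17)–(13,4): clear
  midpoint (15/2,14) outside
  → clear

BLOCKED by obstacle 1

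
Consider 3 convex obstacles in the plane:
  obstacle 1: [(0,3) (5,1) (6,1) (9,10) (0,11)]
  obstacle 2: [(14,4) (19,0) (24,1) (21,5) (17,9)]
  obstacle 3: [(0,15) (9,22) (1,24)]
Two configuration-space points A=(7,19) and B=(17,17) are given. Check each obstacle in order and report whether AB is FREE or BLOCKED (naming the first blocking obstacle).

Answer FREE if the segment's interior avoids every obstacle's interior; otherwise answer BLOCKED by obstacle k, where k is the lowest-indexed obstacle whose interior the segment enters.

FREE

Obstacle 1 [(0,3) (5,1) (6,1) (9,10) (0,11)]:
  edge (0,3)–(5,1): clear
  edge (5,1)–(6,1): clear
  edge (6,1)–(9,10): clear
  edge (9,10)–(0,11): clear
  edge (0,11)–(0,3): clear
  midpoint (12,18) outside
  → clear
Obstacle 2 [(14,4) (19,0) (24,1) (21,5) (17,9)]:
  edge (14,4)–(19,0): clear
  edge (19,0)–(24,1): clear
  edge (24,1)–(21,5): clear
  edge (21,5)–(17,9): clear
  edge (17,9)–(14,4): clear
  midpoint (12,18) outside
  → clear
Obstacle 3 [(0,15) (9,22) (1,24)]:
  edge (0,15)–(9,22): clear
  edge (9,22)–(1,24): clear
  edge (1,24)–(0,15): clear
  midpoint (12,18) outside
  → clear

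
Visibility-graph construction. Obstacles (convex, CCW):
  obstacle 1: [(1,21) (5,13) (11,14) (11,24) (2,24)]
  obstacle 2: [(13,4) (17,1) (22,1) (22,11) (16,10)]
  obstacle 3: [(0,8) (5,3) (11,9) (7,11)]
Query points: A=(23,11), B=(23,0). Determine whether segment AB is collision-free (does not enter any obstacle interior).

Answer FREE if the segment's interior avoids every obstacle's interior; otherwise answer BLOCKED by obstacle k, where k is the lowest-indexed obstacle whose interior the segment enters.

FREE

Obstacle 1 [(1,21) (5,13) (11,14) (11,24) (2,24)]:
  edge (1,21)–(5,13): clear
  edge (5,13)–(11,14): clear
  edge (11,14)–(11,24): clear
  edge (11,24)–(2,24): clear
  edge (2,24)–(1,21): clear
  midpoint (23,11/2) outside
  → clear
Obstacle 2 [(13,4) (17,1) (22,1) (22,11) (16,10)]:
  edge (13,4)–(17,1): clear
  edge (17,1)–(22,1): clear
  edge (22,1)–(22,11): clear
  edge (22,11)–(16,10): clear
  edge (16,10)–(13,4): clear
  midpoint (23,11/2) outside
  → clear
Obstacle 3 [(0,8) (5,3) (11,9) (7,11)]:
  edge (0,8)–(5,3): clear
  edge (5,3)–(11,9): clear
  edge (11,9)–(7,11): clear
  edge (7,11)–(0,8): clear
  midpoint (23,11/2) outside
  → clear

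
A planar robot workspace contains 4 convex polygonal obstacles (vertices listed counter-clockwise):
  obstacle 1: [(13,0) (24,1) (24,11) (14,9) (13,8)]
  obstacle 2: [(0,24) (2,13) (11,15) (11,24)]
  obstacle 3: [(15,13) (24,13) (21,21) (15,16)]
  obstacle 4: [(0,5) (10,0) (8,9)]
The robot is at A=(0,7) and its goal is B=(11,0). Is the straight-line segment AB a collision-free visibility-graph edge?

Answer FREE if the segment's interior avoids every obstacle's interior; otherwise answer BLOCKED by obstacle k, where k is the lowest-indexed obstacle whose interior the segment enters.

Obstacle 1 [(13,0) (24,1) (24,11) (14,9) (13,8)]:
  edge (13,0)–(24,1): clear
  edge (24,1)–(24,11): clear
  edge (24,11)–(14,9): clear
  edge (14,9)–(13,8): clear
  edge (13,8)–(13,0): clear
  midpoint (11/2,7/2) outside
  → clear
Obstacle 2 [(0,24) (2,13) (11,15) (11,24)]:
  edge (0,24)–(2,13): clear
  edge (2,13)–(11,15): clear
  edge (11,15)–(11,24): clear
  edge (11,24)–(0,24): clear
  midpoint (11/2,7/2) outside
  → clear
Obstacle 3 [(15,13) (24,13) (21,21) (15,16)]:
  edge (15,13)–(24,13): clear
  edge (24,13)–(21,21): clear
  edge (21,21)–(15,16): clear
  edge (15,16)–(15,13): clear
  midpoint (11/2,7/2) outside
  → clear
Obstacle 4 [(0,5) (10,0) (8,9)]:
  edge (0,5)–(10,0): clear
  edge (10,0)–(8,9): crosses AB
  edge (8,9)–(0,5): crosses AB
  → BLOCKED

BLOCKED by obstacle 4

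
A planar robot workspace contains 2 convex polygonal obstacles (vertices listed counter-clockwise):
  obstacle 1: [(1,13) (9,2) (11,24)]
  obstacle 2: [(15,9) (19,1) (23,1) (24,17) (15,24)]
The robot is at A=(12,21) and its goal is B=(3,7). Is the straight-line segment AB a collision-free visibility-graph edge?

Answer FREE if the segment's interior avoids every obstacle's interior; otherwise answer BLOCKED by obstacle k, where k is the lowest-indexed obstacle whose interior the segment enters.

BLOCKED by obstacle 1

Obstacle 1 [(1,13) (9,2) (11,24)]:
  edge (1,13)–(9,2): crosses AB
  edge (9,2)–(11,24): crosses AB
  edge (11,24)–(1,13): clear
  → BLOCKED
Obstacle 2 [(15,9) (19,1) (23,1) (24,17) (15,24)]:
  edge (15,9)–(19,1): clear
  edge (19,1)–(23,1): clear
  edge (23,1)–(24,17): clear
  edge (24,17)–(15,24): clear
  edge (15,24)–(15,9): clear
  midpoint (15/2,14) outside
  → clear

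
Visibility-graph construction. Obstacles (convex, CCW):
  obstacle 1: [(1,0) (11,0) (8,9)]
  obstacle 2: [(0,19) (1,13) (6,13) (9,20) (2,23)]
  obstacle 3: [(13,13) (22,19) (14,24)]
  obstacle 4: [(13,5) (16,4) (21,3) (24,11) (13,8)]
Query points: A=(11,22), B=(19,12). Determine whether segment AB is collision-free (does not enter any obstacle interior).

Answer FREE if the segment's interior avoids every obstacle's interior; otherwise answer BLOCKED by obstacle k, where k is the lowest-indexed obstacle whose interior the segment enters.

BLOCKED by obstacle 3

Obstacle 1 [(1,0) (11,0) (8,9)]:
  edge (1,0)–(11,0): clear
  edge (11,0)–(8,9): clear
  edge (8,9)–(1,0): clear
  midpoint (15,17) outside
  → clear
Obstacle 2 [(0,19) (1,13) (6,13) (9,20) (2,23)]:
  edge (0,19)–(1,13): clear
  edge (1,13)–(6,13): clear
  edge (6,13)–(9,20): clear
  edge (9,20)–(2,23): clear
  edge (2,23)–(0,19): clear
  midpoint (15,17) outside
  → clear
Obstacle 3 [(13,13) (22,19) (14,24)]:
  edge (13,13)–(22,19): crosses AB
  edge (22,19)–(14,24): clear
  edge (14,24)–(13,13): crosses AB
  → BLOCKED
Obstacle 4 [(13,5) (16,4) (21,3) (24,11) (13,8)]:
  edge (13,5)–(16,4): clear
  edge (16,4)–(21,3): clear
  edge (21,3)–(24,11): clear
  edge (24,11)–(13,8): clear
  edge (13,8)–(13,5): clear
  midpoint (15,17) outside
  → clear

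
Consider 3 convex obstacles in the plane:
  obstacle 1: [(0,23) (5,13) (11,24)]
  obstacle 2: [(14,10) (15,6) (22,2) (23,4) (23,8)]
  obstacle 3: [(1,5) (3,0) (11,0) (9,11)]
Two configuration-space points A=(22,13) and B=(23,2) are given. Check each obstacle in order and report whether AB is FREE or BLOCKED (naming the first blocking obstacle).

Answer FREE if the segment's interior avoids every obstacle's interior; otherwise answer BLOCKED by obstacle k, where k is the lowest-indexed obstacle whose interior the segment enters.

Obstacle 1 [(0,23) (5,13) (11,24)]:
  edge (0,23)–(5,13): clear
  edge (5,13)–(11,24): clear
  edge (11,24)–(0,23): clear
  midpoint (45/2,15/2) outside
  → clear
Obstacle 2 [(14,10) (15,6) (22,2) (23,4) (23,8)]:
  edge (14,10)–(15,6): clear
  edge (15,6)–(22,2): clear
  edge (22,2)–(23,4): crosses AB
  edge (23,4)–(23,8): clear
  edge (23,8)–(14,10): crosses AB
  → BLOCKED
Obstacle 3 [(1,5) (3,0) (11,0) (9,11)]:
  edge (1,5)–(3,0): clear
  edge (3,0)–(11,0): clear
  edge (11,0)–(9,11): clear
  edge (9,11)–(1,5): clear
  midpoint (45/2,15/2) outside
  → clear

BLOCKED by obstacle 2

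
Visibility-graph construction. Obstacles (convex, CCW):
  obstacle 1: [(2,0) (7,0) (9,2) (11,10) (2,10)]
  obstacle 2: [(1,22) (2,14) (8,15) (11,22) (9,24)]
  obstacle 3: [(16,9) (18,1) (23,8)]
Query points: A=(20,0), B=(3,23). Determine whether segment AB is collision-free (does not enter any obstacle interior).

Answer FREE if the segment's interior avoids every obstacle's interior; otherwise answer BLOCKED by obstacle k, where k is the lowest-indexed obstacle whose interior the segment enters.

BLOCKED by obstacle 2

Obstacle 1 [(2,0) (7,0) (9,2) (11,10) (2,10)]:
  edge (2,0)–(7,0): clear
  edge (7,0)–(9,2): clear
  edge (9,2)–(11,10): clear
  edge (11,10)–(2,10): clear
  edge (2,10)–(2,0): clear
  midpoint (23/2,23/2) outside
  → clear
Obstacle 2 [(1,22) (2,14) (8,15) (11,22) (9,24)]:
  edge (1,22)–(2,14): clear
  edge (2,14)–(8,15): clear
  edge (8,15)–(11,22): crosses AB
  edge (11,22)–(9,24): clear
  edge (9,24)–(1,22): crosses AB
  → BLOCKED
Obstacle 3 [(16,9) (18,1) (23,8)]:
  edge (16,9)–(18,1): crosses AB
  edge (18,1)–(23,8): crosses AB
  edge (23,8)–(16,9): clear
  → BLOCKED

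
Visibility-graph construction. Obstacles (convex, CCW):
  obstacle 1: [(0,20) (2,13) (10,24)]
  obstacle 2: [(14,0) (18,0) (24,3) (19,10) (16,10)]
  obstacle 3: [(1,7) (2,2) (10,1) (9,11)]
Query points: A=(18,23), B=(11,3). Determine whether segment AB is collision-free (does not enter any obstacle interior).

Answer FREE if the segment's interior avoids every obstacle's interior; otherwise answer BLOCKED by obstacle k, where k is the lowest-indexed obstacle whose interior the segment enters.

Obstacle 1 [(0,20) (2,13) (10,24)]:
  edge (0,20)–(2,13): clear
  edge (2,13)–(10,24): clear
  edge (10,24)–(0,20): clear
  midpoint (29/2,13) outside
  → clear
Obstacle 2 [(14,0) (18,0) (24,3) (19,10) (16,10)]:
  edge (14,0)–(18,0): clear
  edge (18,0)–(24,3): clear
  edge (24,3)–(19,10): clear
  edge (19,10)–(16,10): clear
  edge (16,10)–(14,0): clear
  midpoint (29/2,13) outside
  → clear
Obstacle 3 [(1,7) (2,2) (10,1) (9,11)]:
  edge (1,7)–(2,2): clear
  edge (2,2)–(10,1): clear
  edge (10,1)–(9,11): clear
  edge (9,11)–(1,7): clear
  midpoint (29/2,13) outside
  → clear

FREE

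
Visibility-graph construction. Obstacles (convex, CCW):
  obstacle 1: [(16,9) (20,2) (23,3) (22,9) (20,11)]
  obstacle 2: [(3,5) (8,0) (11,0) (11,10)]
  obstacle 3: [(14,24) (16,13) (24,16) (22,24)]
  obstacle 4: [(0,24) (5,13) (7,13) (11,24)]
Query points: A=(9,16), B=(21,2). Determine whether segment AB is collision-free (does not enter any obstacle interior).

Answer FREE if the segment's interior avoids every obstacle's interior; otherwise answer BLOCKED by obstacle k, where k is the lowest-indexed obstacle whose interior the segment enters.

BLOCKED by obstacle 1

Obstacle 1 [(16,9) (20,2) (23,3) (22,9) (20,11)]:
  edge (16,9)–(20,2): crosses AB
  edge (20,2)–(23,3): crosses AB
  edge (23,3)–(22,9): clear
  edge (22,9)–(20,11): clear
  edge (20,11)–(16,9): clear
  → BLOCKED
Obstacle 2 [(3,5) (8,0) (11,0) (11,10)]:
  edge (3,5)–(8,0): clear
  edge (8,0)–(11,0): clear
  edge (11,0)–(11,10): clear
  edge (11,10)–(3,5): clear
  midpoint (15,9) outside
  → clear
Obstacle 3 [(14,24) (16,13) (24,16) (22,24)]:
  edge (14,24)–(16,13): clear
  edge (16,13)–(24,16): clear
  edge (24,16)–(22,24): clear
  edge (22,24)–(14,24): clear
  midpoint (15,9) outside
  → clear
Obstacle 4 [(0,24) (5,13) (7,13) (11,24)]:
  edge (0,24)–(5,13): clear
  edge (5,13)–(7,13): clear
  edge (7,13)–(11,24): clear
  edge (11,24)–(0,24): clear
  midpoint (15,9) outside
  → clear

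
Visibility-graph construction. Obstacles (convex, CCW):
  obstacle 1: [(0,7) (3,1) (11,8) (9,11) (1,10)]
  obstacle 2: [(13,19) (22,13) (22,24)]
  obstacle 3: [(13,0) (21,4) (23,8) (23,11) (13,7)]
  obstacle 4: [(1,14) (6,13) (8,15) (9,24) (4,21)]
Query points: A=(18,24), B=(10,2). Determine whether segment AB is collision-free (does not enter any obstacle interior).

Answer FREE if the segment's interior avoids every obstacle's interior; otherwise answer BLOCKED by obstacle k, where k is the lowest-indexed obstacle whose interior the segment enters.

BLOCKED by obstacle 2

Obstacle 1 [(0,7) (3,1) (11,8) (9,11) (1,10)]:
  edge (0,7)–(3,1): clear
  edge (3,1)–(11,8): clear
  edge (11,8)–(9,11): clear
  edge (9,11)–(1,10): clear
  edge (1,10)–(0,7): clear
  midpoint (14,13) outside
  → clear
Obstacle 2 [(13,19) (22,13) (22,24)]:
  edge (13,19)–(22,13): crosses AB
  edge (22,13)–(22,24): clear
  edge (22,24)–(13,19): crosses AB
  → BLOCKED
Obstacle 3 [(13,0) (21,4) (23,8) (23,11) (13,7)]:
  edge (13,0)–(21,4): clear
  edge (21,4)–(23,8): clear
  edge (23,8)–(23,11): clear
  edge (23,11)–(13,7): clear
  edge (13,7)–(13,0): clear
  midpoint (14,13) outside
  → clear
Obstacle 4 [(1,14) (6,13) (8,15) (9,24) (4,21)]:
  edge (1,14)–(6,13): clear
  edge (6,13)–(8,15): clear
  edge (8,15)–(9,24): clear
  edge (9,24)–(4,21): clear
  edge (4,21)–(1,14): clear
  midpoint (14,13) outside
  → clear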